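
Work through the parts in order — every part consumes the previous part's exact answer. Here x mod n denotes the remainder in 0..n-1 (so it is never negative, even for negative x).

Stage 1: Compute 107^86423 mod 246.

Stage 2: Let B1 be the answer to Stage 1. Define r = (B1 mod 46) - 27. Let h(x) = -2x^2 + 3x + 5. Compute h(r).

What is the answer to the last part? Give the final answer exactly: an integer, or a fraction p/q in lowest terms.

-9

Stage 1: squarings mod 246: 107^1=107, 107^2=133, 107^4=223, 107^8=37, 107^16=139, 107^32=133, 107^64=223, 107^128=37, 107^256=139, 107^512=133, 107^1024=223, 107^2048=37, 107^4096=139, 107^8192=133, 107^16384=223, 107^32768=37, 107^65536=139; 107^86423 = 107^1 * 107^2 * 107^4 * 107^16 * 107^128 * 107^256 * 107^4096 * 107^16384 * 107^65536 = 209 (mod 246); answer 209
Stage 2: B1 = 209; r = -2; -2*(-2)^2 + 3*(-2)^1 + 5 = (-8) + (-6) + (5) = -9; answer -9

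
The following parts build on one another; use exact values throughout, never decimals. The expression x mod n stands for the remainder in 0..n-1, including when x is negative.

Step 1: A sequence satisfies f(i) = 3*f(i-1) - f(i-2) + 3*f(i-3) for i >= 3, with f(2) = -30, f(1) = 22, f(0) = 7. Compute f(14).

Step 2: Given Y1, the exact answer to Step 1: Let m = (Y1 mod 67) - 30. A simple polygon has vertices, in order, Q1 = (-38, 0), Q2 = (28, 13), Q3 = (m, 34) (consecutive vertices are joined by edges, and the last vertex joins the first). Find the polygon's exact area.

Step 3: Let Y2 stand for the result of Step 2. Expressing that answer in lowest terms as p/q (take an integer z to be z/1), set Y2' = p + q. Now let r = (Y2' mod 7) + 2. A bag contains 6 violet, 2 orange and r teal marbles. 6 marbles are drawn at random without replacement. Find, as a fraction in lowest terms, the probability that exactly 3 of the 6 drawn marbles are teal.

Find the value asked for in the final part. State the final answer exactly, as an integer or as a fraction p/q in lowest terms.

56/143

Step 1: f(3) = 3*(-30) - 1*(22) + 3*(7) = -91; iterating: f(3)=-91, f(4)=-177, f(5)=-530, f(6)=-1686, f(7)=-5059, f(8)=-15081, f(9)=-45242, f(10)=-135822, f(11)=-407467, f(12)=-1222305, f(13)=-3666914, f(14)=-11000838; answer -11000838
Step 2: Y1 = -11000838; m = -4; cross terms: (-38*13 - 28*0)=-494, (28*34 - -4*13)=1004, (-4*0 - -38*34)=1292; twice the area = |1802| = 1802; area = 901; answer 901
Step 3: Y2 = 901; threaded value p + q = 902; r = 8; total draws C(16,6) = 8008; favorable C(8,3)*C(8,3) = 3136; P = 56/143; answer 56/143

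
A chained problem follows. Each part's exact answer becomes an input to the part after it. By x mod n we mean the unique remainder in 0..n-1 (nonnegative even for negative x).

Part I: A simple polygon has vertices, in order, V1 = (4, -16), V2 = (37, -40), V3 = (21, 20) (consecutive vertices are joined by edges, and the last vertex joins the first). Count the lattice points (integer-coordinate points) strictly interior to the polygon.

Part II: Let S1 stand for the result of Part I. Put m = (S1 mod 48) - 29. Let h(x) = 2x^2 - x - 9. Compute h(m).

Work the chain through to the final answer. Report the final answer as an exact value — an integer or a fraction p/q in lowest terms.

1

Part I: cross terms: (4*-40 - 37*-16)=432, (37*20 - 21*-40)=1580, (21*-16 - 4*20)=-416; twice the area = |1596| = 1596; area = 798; boundary points = 3 + 4 + 1 = 8; strictly interior points = area - boundary/2 + 1 = 795; answer 795
Part II: S1 = 795; m = -2; 2*(-2)^2 - 1*(-2)^1 - 9 = (8) + (2) + (-9) = 1; answer 1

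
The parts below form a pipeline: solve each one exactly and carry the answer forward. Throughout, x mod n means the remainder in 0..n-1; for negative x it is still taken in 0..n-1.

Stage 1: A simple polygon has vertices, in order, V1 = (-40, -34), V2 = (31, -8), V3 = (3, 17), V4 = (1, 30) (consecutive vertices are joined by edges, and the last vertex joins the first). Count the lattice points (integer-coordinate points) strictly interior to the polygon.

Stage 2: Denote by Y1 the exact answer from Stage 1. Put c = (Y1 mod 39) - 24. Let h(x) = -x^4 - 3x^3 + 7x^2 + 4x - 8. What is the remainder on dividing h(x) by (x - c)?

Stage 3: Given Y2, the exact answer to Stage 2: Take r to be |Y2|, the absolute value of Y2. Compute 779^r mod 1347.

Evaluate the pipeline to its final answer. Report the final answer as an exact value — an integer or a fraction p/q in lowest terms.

Stage 1: cross terms: (-40*-8 - 31*-34)=1374, (31*17 - 3*-8)=551, (3*30 - 1*17)=73, (1*-34 - -40*30)=1166; twice the area = |3164| = 3164; area = 1582; boundary points = 1 + 1 + 1 + 1 = 4; strictly interior points = area - boundary/2 + 1 = 1581; answer 1581
Stage 2: Y1 = 1581; c = -3; remainder = value at the root: -1*(-3)^4 - 3*(-3)^3 + 7*(-3)^2 + 4*(-3)^1 - 8 = (-81) + (81) + (63) + (-12) + (-8) = 43; answer 43
Stage 3: Y2 = 43; r = 43; squarings mod 1347: 779^1=779, 779^2=691, 779^4=643, 779^8=1267, 779^16=1012, 779^32=424; 779^43 = 779^1 * 779^2 * 779^8 * 779^32 = 1271 (mod 1347); answer 1271

1271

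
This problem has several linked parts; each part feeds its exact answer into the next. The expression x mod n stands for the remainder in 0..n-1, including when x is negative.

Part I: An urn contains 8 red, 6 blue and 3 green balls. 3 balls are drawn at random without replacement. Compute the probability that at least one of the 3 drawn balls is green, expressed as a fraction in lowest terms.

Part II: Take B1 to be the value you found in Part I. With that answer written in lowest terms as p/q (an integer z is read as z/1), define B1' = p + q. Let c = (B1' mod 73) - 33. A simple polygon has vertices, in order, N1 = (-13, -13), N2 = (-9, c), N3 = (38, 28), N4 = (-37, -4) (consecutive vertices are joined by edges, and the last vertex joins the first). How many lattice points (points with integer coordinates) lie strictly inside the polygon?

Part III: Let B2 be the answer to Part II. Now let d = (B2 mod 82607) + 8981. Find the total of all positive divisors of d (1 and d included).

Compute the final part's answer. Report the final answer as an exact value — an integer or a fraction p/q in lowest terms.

Part I: total draws C(17,3) = 680; complement C(14,3) = 364; favorable 680 - 364 = 316; P = 79/170; answer 79/170
Part II: B1 = 79/170; threaded value p + q = 249; c = -3; cross terms: (-13*-3 - -9*-13)=-78, (-9*28 - 38*-3)=-138, (38*-4 - -37*28)=884, (-37*-13 - -13*-4)=429; twice the area = |1097| = 1097; area = 1097/2; boundary points = 2 + 1 + 1 + 3 = 7; strictly interior points = area - boundary/2 + 1 = 546; answer 546
Part III: B2 = 546; d = 9527; 9527 = 7 * 1361; sigma = (1 + 7) * (1 + 1361) = 8 * 1362 = 10896; answer 10896

10896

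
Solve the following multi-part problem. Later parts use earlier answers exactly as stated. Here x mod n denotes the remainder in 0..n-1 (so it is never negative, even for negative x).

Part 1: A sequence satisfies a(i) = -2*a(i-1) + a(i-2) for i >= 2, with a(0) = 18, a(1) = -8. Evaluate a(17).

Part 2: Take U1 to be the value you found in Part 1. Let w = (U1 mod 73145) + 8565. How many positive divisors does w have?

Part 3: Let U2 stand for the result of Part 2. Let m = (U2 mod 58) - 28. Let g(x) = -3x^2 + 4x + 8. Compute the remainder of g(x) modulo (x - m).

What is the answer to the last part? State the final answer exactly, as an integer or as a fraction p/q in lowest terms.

Part 1: a(2) = -2*(-8) + 1*(18) = 34; iterating: a(2)=34, a(3)=-76, a(4)=186, a(5)=-448, a(6)=1082, a(7)=-2612, a(8)=6306, a(9)=-15224, a(10)=36754, a(11)=-88732, a(12)=214218, a(13)=-517168, a(14)=1248554, a(15)=-3014276, a(16)=7277106, a(17)=-17568488; answer -17568488
Part 2: U1 = -17568488; w = 68022; 68022 = 2 * 3^2 * 3779; number of divisors = (1+1) * (2+1) * (1+1) = 12; answer 12
Part 3: U2 = 12; m = -16; remainder = value at the root: -3*(-16)^2 + 4*(-16)^1 + 8 = (-768) + (-64) + (8) = -824; answer -824

-824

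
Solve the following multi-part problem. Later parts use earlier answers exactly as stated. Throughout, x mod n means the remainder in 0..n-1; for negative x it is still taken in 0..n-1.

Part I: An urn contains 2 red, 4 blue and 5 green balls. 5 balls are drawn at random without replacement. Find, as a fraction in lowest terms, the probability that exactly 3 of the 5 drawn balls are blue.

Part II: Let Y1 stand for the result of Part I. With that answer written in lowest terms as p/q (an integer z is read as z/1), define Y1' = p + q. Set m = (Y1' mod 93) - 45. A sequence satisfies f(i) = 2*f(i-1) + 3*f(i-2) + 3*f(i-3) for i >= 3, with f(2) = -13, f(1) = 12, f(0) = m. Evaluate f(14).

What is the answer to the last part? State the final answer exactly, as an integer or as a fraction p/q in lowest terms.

Part I: total draws C(11,5) = 462; favorable C(4,3)*C(7,2) = 84; P = 2/11; answer 2/11
Part II: Y1 = 2/11; threaded value p + q = 13; m = -32; f(3) = 2*(-13) + 3*(12) + 3*(-32) = -86; iterating: f(3)=-86, f(4)=-175, f(5)=-647, f(6)=-2077, f(7)=-6620, f(8)=-21412, f(9)=-68915, f(10)=-221926, f(11)=-714833, f(12)=-2302189, f(13)=-7414655, f(14)=-23880376; answer -23880376

-23880376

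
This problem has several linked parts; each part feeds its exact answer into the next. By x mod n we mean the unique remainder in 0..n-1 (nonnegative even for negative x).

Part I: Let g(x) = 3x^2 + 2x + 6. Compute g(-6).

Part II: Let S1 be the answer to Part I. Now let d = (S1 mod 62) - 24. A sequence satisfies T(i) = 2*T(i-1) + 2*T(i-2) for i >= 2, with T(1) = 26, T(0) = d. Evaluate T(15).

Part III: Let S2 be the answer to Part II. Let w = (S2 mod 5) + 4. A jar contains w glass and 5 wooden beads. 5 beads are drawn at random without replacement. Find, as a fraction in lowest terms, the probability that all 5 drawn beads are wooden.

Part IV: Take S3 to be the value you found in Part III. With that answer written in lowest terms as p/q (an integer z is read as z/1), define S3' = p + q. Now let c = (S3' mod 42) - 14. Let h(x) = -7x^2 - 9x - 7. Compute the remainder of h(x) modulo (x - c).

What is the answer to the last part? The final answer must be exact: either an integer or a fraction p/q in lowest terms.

Part I: 3*(-6)^2 + 2*(-6)^1 + 6 = (108) + (-12) + (6) = 102; answer 102
Part II: S1 = 102; d = 16; T(2) = 2*(26) + 2*(16) = 84; iterating: T(2)=84, T(3)=220, T(4)=608, T(5)=1656, T(6)=4528, T(7)=12368, T(8)=33792, T(9)=92320, T(10)=252224, T(11)=689088, T(12)=1882624, T(13)=5143424, T(14)=14052096, T(15)=38391040; answer 38391040
Part III: S2 = 38391040; w = 4; total draws C(9,5) = 126; favorable C(5,5) = 1; P = 1/126; answer 1/126
Part IV: S3 = 1/126; threaded value p + q = 127; c = -13; remainder = value at the root: -7*(-13)^2 - 9*(-13)^1 - 7 = (-1183) + (117) + (-7) = -1073; answer -1073

-1073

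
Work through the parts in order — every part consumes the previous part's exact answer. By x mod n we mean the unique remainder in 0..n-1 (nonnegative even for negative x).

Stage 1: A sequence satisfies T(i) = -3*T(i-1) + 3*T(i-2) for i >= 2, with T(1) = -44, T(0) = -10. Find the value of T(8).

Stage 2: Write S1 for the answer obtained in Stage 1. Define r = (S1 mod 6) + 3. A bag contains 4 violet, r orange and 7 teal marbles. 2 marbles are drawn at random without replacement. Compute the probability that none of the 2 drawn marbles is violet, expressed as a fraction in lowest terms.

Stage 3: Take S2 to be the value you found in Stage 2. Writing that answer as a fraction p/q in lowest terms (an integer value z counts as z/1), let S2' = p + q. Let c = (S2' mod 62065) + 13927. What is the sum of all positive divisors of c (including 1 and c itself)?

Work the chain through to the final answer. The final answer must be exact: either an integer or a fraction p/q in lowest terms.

Stage 1: T(2) = -3*(-44) + 3*(-10) = 102; iterating: T(2)=102, T(3)=-438, T(4)=1620, T(5)=-6174, T(6)=23382, T(7)=-88668, T(8)=336150; answer 336150
Stage 2: S1 = 336150; r = 3; total draws C(14,2) = 91; favorable C(10,2) = 45; P = 45/91; answer 45/91
Stage 3: S2 = 45/91; threaded value p + q = 136; c = 14063; 14063 = 7^3 * 41; sigma = (1 + 7 + 49 + 343) * (1 + 41) = 400 * 42 = 16800; answer 16800

16800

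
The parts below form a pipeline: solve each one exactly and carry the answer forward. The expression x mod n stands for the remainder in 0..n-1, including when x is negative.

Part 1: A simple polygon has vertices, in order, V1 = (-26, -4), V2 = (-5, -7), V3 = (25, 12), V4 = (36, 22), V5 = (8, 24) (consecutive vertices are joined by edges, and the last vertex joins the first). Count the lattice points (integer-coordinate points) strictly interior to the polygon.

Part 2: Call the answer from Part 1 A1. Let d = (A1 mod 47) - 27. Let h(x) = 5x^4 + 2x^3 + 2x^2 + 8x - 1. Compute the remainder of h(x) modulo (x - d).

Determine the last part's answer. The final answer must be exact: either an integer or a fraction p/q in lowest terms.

21695

Part 1: cross terms: (-26*-7 - -5*-4)=162, (-5*12 - 25*-7)=115, (25*22 - 36*12)=118, (36*24 - 8*22)=688, (8*-4 - -26*24)=592; twice the area = |1675| = 1675; area = 1675/2; boundary points = 3 + 1 + 1 + 2 + 2 = 9; strictly interior points = area - boundary/2 + 1 = 834; answer 834
Part 2: A1 = 834; d = 8; remainder = value at the root: 5*(8)^4 + 2*(8)^3 + 2*(8)^2 + 8*(8)^1 - 1 = (20480) + (1024) + (128) + (64) + (-1) = 21695; answer 21695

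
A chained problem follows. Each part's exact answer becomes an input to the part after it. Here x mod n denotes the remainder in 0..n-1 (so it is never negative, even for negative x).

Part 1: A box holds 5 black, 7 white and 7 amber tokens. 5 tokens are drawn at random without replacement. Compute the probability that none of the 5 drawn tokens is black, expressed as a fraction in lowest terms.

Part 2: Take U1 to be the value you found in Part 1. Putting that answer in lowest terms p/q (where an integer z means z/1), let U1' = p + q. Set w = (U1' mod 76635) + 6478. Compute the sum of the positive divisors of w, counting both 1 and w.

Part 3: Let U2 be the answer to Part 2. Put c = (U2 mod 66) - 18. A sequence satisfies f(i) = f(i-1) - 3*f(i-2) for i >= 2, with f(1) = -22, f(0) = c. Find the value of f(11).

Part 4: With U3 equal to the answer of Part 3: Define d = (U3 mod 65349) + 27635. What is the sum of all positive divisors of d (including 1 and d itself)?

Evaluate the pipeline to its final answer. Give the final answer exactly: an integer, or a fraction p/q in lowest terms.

Part 1: total draws C(19,5) = 11628; favorable C(14,5) = 2002; P = 1001/5814; answer 1001/5814
Part 2: U1 = 1001/5814; threaded value p + q = 6815; w = 13293; 13293 = 3^2 * 7 * 211; sigma = (1 + 3 + 9) * (1 + 7) * (1 + 211) = 13 * 8 * 212 = 22048; answer 22048
Part 3: U2 = 22048; c = -14; f(2) = 1*(-22) - 3*(-14) = 20; iterating: f(2)=20, f(3)=86, f(4)=26, f(5)=-232, f(6)=-310, f(7)=386, f(8)=1316, f(9)=158, f(10)=-3790, f(11)=-4264; answer -4264
Part 4: U3 = -4264; d = 88720; 88720 = 2^4 * 5 * 1109; sigma = (1 + 2 + 4 + 8 + 16) * (1 + 5) * (1 + 1109) = 31 * 6 * 1110 = 206460; answer 206460

206460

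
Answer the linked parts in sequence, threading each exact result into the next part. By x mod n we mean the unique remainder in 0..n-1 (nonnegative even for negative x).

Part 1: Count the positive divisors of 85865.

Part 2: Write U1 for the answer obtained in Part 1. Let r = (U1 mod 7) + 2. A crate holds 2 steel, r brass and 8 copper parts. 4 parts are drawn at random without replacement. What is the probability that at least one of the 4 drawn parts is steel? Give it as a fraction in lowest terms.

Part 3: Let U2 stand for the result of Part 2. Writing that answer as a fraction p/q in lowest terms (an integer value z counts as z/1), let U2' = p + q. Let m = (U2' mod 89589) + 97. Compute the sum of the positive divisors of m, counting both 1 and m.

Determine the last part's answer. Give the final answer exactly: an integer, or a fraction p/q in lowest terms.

182

Part 1: 85865 = 5 * 13 * 1321; number of divisors = (1+1) * (1+1) * (1+1) = 8; answer 8
Part 2: U1 = 8; r = 3; total draws C(13,4) = 715; complement C(11,4) = 330; favorable 715 - 330 = 385; P = 7/13; answer 7/13
Part 3: U2 = 7/13; threaded value p + q = 20; m = 117; 117 = 3^2 * 13; sigma = (1 + 3 + 9) * (1 + 13) = 13 * 14 = 182; answer 182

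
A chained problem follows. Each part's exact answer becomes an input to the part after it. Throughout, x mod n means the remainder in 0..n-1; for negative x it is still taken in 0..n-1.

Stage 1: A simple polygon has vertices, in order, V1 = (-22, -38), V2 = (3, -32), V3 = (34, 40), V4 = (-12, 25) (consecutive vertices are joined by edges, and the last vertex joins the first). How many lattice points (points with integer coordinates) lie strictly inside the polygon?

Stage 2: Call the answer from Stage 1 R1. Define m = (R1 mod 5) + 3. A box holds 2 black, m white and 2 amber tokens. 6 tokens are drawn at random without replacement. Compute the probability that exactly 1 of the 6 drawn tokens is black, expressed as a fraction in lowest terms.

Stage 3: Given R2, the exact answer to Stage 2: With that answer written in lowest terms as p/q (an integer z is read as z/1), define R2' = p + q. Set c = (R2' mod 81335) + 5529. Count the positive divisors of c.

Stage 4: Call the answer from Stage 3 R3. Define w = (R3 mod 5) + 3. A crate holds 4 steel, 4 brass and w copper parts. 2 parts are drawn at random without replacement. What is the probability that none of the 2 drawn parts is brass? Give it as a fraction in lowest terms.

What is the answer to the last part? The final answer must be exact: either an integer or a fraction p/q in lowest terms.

Stage 1: cross terms: (-22*-32 - 3*-38)=818, (3*40 - 34*-32)=1208, (34*25 - -12*40)=1330, (-12*-38 - -22*25)=1006; twice the area = |4362| = 4362; area = 2181; boundary points = 1 + 1 + 1 + 1 = 4; strictly interior points = area - boundary/2 + 1 = 2180; answer 2180
Stage 2: R1 = 2180; m = 3; total draws C(7,6) = 7; favorable C(2,1)*C(5,5) = 2; P = 2/7; answer 2/7
Stage 3: R2 = 2/7; threaded value p + q = 9; c = 5538; 5538 = 2 * 3 * 13 * 71; number of divisors = (1+1) * (1+1) * (1+1) * (1+1) = 16; answer 16
Stage 4: R3 = 16; w = 4; total draws C(12,2) = 66; favorable C(8,2) = 28; P = 14/33; answer 14/33

14/33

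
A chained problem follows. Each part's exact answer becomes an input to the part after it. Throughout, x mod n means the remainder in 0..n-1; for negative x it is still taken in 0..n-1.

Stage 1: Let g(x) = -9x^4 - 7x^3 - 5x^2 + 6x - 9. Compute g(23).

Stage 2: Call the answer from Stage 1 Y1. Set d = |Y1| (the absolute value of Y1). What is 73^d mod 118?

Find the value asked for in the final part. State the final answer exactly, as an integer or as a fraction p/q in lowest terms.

Stage 1: -9*(23)^4 - 7*(23)^3 - 5*(23)^2 + 6*(23)^1 - 9 = (-2518569) + (-85169) + (-2645) + (138) + (-9) = -2606254; answer -2606254
Stage 2: Y1 = -2606254; d = 2606254; squarings mod 118: 73^1=73, 73^2=19, 73^4=7, 73^8=49, 73^16=41, 73^32=29, 73^64=15, 73^128=107, 73^256=3, 73^512=9, 73^1024=81, 73^2048=71, 73^4096=85, 73^8192=27, 73^16384=21, 73^32768=87, 73^65536=17, 73^131072=53, 73^262144=95, 73^524288=57, 73^1048576=63, 73^2097152=75; 73^2606254 = 73^2 * 73^4 * 73^8 * 73^32 * 73^128 * 73^1024 * 73^16384 * 73^32768 * 73^65536 * 73^131072 * 73^262144 * 73^2097152 = 3 (mod 118); answer 3

3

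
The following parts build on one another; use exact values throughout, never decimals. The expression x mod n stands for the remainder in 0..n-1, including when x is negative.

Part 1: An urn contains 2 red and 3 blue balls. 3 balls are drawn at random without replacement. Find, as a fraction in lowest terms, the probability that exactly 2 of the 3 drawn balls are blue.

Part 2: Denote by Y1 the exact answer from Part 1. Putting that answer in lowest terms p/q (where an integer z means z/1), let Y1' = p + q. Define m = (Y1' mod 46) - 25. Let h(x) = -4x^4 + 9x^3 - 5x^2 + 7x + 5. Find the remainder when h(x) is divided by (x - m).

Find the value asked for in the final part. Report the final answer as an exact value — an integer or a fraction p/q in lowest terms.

Part 1: total draws C(5,3) = 10; favorable C(3,2)*C(2,1) = 6; P = 3/5; answer 3/5
Part 2: Y1 = 3/5; threaded value p + q = 8; m = -17; remainder = value at the root: -4*(-17)^4 + 9*(-17)^3 - 5*(-17)^2 + 7*(-17)^1 + 5 = (-334084) + (-44217) + (-1445) + (-119) + (5) = -379860; answer -379860

-379860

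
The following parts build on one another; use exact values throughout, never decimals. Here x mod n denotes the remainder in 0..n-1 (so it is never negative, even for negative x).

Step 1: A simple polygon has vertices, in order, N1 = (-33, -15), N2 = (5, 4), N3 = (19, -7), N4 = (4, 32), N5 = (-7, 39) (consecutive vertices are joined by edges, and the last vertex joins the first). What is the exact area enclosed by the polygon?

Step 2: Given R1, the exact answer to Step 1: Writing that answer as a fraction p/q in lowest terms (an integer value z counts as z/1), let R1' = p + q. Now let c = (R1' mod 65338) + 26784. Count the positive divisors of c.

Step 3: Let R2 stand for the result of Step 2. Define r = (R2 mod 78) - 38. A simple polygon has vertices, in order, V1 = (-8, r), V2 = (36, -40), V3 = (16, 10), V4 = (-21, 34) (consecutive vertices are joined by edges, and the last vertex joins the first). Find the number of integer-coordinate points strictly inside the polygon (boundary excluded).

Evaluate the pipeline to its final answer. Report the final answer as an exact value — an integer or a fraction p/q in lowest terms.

Step 1: cross terms: (-33*4 - 5*-15)=-57, (5*-7 - 19*4)=-111, (19*32 - 4*-7)=636, (4*39 - -7*32)=380, (-7*-15 - -33*39)=1392; twice the area = |2240| = 2240; area = 1120; answer 1120
Step 2: R1 = 1120; threaded value p + q = 1121; c = 27905; 27905 = 5 * 5581; number of divisors = (1+1) * (1+1) = 4; answer 4
Step 3: R2 = 4; r = -34; cross terms: (-8*-40 - 36*-34)=1544, (36*10 - 16*-40)=1000, (16*34 - -21*10)=754, (-21*-34 - -8*34)=986; twice the area = |4284| = 4284; area = 2142; boundary points = 2 + 10 + 1 + 1 = 14; strictly interior points = area - boundary/2 + 1 = 2136; answer 2136

2136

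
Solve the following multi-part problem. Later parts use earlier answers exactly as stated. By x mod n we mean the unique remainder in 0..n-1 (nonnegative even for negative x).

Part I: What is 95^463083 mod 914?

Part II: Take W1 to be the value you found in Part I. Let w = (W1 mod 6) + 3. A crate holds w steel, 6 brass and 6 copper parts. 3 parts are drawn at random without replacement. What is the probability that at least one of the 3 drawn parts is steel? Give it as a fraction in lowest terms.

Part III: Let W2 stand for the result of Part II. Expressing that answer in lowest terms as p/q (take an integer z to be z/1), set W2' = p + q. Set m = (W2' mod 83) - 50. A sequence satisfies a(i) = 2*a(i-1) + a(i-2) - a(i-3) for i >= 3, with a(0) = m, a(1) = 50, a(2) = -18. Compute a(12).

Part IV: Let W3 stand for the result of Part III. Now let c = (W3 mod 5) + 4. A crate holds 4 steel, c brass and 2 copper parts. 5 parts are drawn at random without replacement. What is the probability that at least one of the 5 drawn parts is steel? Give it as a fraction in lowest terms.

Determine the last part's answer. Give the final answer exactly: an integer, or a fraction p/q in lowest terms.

Part I: squarings mod 914: 95^1=95, 95^2=799, 95^4=429, 95^8=327, 95^16=905, 95^32=81, 95^64=163, 95^128=63, 95^256=313, 95^512=171, 95^1024=907, 95^2048=49, 95^4096=573, 95^8192=203, 95^16384=79, 95^32768=757, 95^65536=885, 95^131072=841, 95^262144=759; 95^463083 = 95^1 * 95^2 * 95^8 * 95^32 * 95^64 * 95^128 * 95^4096 * 95^65536 * 95^131072 * 95^262144 = 231 (mod 914); answer 231
Part II: W1 = 231; w = 6; total draws C(18,3) = 816; complement C(12,3) = 220; favorable 816 - 220 = 596; P = 149/204; answer 149/204
Part III: W2 = 149/204; threaded value p + q = 353; m = -29; a(3) = 2*(-18) + 1*(50) - 1*(-29) = 43; iterating: a(3)=43, a(4)=18, a(5)=97, a(6)=169, a(7)=417, a(8)=906, a(9)=2060, a(10)=4609, a(11)=10372, a(12)=23293; answer 23293
Part IV: W3 = 23293; c = 7; total draws C(13,5) = 1287; complement C(9,5) = 126; favorable 1287 - 126 = 1161; P = 129/143; answer 129/143

129/143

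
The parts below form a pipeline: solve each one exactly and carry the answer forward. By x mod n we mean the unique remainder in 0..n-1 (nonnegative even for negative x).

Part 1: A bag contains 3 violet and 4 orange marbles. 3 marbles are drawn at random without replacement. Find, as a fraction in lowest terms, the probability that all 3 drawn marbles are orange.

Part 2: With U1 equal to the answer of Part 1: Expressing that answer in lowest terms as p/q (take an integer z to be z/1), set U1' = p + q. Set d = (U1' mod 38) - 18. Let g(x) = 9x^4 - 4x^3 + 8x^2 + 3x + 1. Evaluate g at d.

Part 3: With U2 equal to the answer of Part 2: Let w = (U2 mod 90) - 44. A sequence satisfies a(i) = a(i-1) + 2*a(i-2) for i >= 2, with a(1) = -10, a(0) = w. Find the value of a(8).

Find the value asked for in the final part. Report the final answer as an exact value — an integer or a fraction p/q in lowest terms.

-76

Part 1: total draws C(7,3) = 35; favorable C(4,3) = 4; P = 4/35; answer 4/35
Part 2: U1 = 4/35; threaded value p + q = 39; d = -17; 9*(-17)^4 - 4*(-17)^3 + 8*(-17)^2 + 3*(-17)^1 + 1 = (751689) + (19652) + (2312) + (-51) + (1) = 773603; answer 773603
Part 3: U2 = 773603; w = 9; a(2) = 1*(-10) + 2*(9) = 8; iterating: a(2)=8, a(3)=-12, a(4)=4, a(5)=-20, a(6)=-12, a(7)=-52, a(8)=-76; answer -76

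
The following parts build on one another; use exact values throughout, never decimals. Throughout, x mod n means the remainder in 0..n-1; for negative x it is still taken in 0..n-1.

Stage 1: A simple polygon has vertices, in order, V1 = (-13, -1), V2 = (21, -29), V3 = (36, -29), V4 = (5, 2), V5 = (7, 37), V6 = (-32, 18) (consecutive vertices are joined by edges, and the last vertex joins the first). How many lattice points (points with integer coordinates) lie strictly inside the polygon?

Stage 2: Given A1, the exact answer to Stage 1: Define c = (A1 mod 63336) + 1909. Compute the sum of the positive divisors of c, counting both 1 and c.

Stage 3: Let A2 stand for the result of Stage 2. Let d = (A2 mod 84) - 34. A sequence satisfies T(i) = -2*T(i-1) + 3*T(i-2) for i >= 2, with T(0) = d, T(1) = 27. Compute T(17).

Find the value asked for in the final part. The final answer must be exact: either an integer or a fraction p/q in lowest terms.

613415787

Stage 1: cross terms: (-13*-29 - 21*-1)=398, (21*-29 - 36*-29)=435, (36*2 - 5*-29)=217, (5*37 - 7*2)=171, (7*18 - -32*37)=1310, (-32*-1 - -13*18)=266; twice the area = |2797| = 2797; area = 2797/2; boundary points = 2 + 15 + 31 + 1 + 1 + 19 = 69; strictly interior points = area - boundary/2 + 1 = 1365; answer 1365
Stage 2: A1 = 1365; c = 3274; 3274 = 2 * 1637; sigma = (1 + 2) * (1 + 1637) = 3 * 1638 = 4914; answer 4914
Stage 3: A2 = 4914; d = 8; T(2) = -2*(27) + 3*(8) = -30; iterating: T(2)=-30, T(3)=141, T(4)=-372, T(5)=1167, T(6)=-3450, T(7)=10401, T(8)=-31152, T(9)=93507, T(10)=-280470, T(11)=841461, T(12)=-2524332, T(13)=7573047, T(14)=-22719090, T(15)=68157321, T(16)=-204471912, T(17)=613415787; answer 613415787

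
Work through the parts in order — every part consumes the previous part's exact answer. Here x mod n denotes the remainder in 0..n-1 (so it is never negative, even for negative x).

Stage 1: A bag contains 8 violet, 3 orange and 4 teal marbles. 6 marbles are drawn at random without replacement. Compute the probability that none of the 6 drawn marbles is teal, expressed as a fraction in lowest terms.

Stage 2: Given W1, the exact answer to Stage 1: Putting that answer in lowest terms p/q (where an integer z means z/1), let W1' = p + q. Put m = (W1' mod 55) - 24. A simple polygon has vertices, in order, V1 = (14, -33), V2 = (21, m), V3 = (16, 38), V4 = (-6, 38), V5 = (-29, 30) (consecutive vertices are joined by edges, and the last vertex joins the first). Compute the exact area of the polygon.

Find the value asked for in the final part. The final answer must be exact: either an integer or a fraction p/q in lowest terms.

Stage 1: total draws C(15,6) = 5005; favorable C(11,6) = 462; P = 6/65; answer 6/65
Stage 2: W1 = 6/65; threaded value p + q = 71; m = -8; cross terms: (14*-8 - 21*-33)=581, (21*38 - 16*-8)=926, (16*38 - -6*38)=836, (-6*30 - -29*38)=922, (-29*-33 - 14*30)=537; twice the area = |3802| = 3802; area = 1901; answer 1901

1901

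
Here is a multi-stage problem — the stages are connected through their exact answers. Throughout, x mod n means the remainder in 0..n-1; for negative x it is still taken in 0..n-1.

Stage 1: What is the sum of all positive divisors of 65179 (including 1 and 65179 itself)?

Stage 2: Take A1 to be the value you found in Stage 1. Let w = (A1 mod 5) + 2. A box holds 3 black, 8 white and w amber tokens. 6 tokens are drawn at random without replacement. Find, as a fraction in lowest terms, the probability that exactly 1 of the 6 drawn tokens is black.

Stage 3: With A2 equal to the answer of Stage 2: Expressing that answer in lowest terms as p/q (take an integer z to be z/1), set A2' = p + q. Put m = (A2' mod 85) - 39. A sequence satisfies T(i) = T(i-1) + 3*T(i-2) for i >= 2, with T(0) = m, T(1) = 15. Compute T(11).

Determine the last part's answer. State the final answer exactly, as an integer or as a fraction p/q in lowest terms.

Stage 1: 65179 is prime, so its only divisors are 1 and 65179; sigma = 1 + 65179 = 65180; answer 65180
Stage 2: A1 = 65180; w = 2; total draws C(13,6) = 1716; favorable C(3,1)*C(10,5) = 756; P = 63/143; answer 63/143
Stage 3: A2 = 63/143; threaded value p + q = 206; m = -3; T(2) = 1*(15) + 3*(-3) = 6; iterating: T(2)=6, T(3)=51, T(4)=69, T(5)=222, T(6)=429, T(7)=1095, T(8)=2382, T(9)=5667, T(10)=12813, T(11)=29814; answer 29814

29814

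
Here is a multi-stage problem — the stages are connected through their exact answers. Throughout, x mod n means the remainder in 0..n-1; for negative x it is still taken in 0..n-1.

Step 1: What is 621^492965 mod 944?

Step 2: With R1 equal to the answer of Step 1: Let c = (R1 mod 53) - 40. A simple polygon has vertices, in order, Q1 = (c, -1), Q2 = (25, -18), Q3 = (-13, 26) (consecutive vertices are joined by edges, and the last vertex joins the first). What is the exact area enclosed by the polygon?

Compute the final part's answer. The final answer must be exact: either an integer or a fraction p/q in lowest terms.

73

Step 1: squarings mod 944: 621^1=621, 621^2=489, 621^4=289, 621^8=449, 621^16=529, 621^32=417, 621^64=193, 621^128=433, 621^256=577, 621^512=641, 621^1024=241, 621^2048=497, 621^4096=625, 621^8192=753, 621^16384=609, 621^32768=833, 621^65536=49, 621^131072=513, 621^262144=737; 621^492965 = 621^1 * 621^4 * 621^32 * 621^128 * 621^256 * 621^1024 * 621^32768 * 621^65536 * 621^131072 * 621^262144 = 365 (mod 944); answer 365
Step 2: R1 = 365; c = 7; cross terms: (7*-18 - 25*-1)=-101, (25*26 - -13*-18)=416, (-13*-1 - 7*26)=-169; twice the area = |146| = 146; area = 73; answer 73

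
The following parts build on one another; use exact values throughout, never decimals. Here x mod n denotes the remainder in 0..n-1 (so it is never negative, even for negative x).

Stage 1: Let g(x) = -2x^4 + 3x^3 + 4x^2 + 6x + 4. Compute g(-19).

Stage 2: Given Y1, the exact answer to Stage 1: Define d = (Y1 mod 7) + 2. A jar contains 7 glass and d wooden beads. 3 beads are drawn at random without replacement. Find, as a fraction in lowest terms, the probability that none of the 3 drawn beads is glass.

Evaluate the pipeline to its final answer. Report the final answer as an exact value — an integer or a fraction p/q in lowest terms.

1/22

Stage 1: -2*(-19)^4 + 3*(-19)^3 + 4*(-19)^2 + 6*(-19)^1 + 4 = (-260642) + (-20577) + (1444) + (-114) + (4) = -279885; answer -279885
Stage 2: Y1 = -279885; d = 5; total draws C(12,3) = 220; favorable C(5,3) = 10; P = 1/22; answer 1/22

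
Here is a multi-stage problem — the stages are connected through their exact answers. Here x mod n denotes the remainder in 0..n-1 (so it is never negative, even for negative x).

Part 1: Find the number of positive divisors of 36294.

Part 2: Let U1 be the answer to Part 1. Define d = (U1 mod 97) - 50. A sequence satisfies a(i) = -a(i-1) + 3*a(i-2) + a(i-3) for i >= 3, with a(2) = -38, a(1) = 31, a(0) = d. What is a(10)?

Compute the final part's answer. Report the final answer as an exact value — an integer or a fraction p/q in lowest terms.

-19874

Part 1: 36294 = 2 * 3 * 23 * 263; number of divisors = (1+1) * (1+1) * (1+1) * (1+1) = 16; answer 16
Part 2: U1 = 16; d = -34; a(3) = -1*(-38) + 3*(31) + 1*(-34) = 97; iterating: a(3)=97, a(4)=-180, a(5)=433, a(6)=-876, a(7)=1995, a(8)=-4190, a(9)=9299, a(10)=-19874; answer -19874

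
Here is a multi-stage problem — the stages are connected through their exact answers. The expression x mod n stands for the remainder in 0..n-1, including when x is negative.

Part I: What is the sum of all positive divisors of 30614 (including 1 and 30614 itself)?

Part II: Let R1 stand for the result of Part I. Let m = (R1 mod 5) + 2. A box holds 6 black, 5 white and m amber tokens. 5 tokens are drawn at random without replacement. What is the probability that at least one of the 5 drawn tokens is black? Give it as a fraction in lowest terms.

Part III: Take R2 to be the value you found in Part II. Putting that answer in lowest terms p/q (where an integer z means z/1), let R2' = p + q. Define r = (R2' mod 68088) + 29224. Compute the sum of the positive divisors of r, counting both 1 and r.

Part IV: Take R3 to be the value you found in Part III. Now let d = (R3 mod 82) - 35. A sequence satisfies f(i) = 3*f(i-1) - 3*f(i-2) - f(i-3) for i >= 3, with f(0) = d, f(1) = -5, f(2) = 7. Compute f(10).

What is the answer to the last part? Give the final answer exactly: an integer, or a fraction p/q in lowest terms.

1967

Part I: 30614 = 2 * 15307; sigma = (1 + 2) * (1 + 15307) = 3 * 15308 = 45924; answer 45924
Part II: R1 = 45924; m = 6; total draws C(17,5) = 6188; complement C(11,5) = 462; favorable 6188 - 462 = 5726; P = 409/442; answer 409/442
Part III: R2 = 409/442; threaded value p + q = 851; r = 30075; 30075 = 3 * 5^2 * 401; sigma = (1 + 3) * (1 + 5 + 25) * (1 + 401) = 4 * 31 * 402 = 49848; answer 49848
Part IV: R3 = 49848; d = 39; f(3) = 3*(7) - 3*(-5) - 1*(39) = -3; iterating: f(3)=-3, f(4)=-25, f(5)=-73, f(6)=-141, f(7)=-179, f(8)=-41, f(9)=555, f(10)=1967; answer 1967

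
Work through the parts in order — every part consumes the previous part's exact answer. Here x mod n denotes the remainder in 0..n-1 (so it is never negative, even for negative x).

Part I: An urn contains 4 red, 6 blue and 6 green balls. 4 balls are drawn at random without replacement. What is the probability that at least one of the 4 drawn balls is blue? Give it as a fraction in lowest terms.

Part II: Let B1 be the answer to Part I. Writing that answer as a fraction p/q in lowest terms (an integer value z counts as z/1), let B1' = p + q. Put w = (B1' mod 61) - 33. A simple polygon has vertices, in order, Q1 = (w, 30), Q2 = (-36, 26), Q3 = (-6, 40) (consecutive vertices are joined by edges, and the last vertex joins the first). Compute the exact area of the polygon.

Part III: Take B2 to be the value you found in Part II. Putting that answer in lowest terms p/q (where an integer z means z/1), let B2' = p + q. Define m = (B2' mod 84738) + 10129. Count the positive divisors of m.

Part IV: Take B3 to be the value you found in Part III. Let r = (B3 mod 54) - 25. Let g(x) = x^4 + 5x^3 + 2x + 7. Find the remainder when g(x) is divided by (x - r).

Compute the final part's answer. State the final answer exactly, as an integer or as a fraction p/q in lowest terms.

Part I: total draws C(16,4) = 1820; complement C(10,4) = 210; favorable 1820 - 210 = 1610; P = 23/26; answer 23/26
Part II: B1 = 23/26; threaded value p + q = 49; w = 16; cross terms: (16*26 - -36*30)=1496, (-36*40 - -6*26)=-1284, (-6*30 - 16*40)=-820; twice the area = |-608| = 608; area = 304; answer 304
Part III: B2 = 304; threaded value p + q = 305; m = 10434; 10434 = 2 * 3 * 37 * 47; number of divisors = (1+1) * (1+1) * (1+1) * (1+1) = 16; answer 16
Part IV: B3 = 16; r = -9; remainder = value at the root: 1*(-9)^4 + 5*(-9)^3 + 2*(-9)^1 + 7 = (6561) + (-3645) + (-18) + (7) = 2905; answer 2905

2905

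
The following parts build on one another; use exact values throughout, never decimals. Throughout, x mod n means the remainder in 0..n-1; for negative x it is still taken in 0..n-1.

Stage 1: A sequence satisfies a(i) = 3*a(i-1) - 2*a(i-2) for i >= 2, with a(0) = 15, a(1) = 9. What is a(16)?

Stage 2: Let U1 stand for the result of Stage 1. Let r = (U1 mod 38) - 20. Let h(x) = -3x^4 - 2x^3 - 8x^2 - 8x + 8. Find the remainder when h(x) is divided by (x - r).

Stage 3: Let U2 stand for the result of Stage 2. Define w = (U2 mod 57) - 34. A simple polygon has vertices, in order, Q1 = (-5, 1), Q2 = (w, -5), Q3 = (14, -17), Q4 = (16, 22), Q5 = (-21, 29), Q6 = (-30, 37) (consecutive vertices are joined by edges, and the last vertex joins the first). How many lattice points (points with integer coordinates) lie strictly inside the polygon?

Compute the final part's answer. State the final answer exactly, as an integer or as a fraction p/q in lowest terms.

911

Stage 1: a(2) = 3*(9) - 2*(15) = -3; iterating: a(2)=-3, a(3)=-27, a(4)=-75, a(5)=-171, a(6)=-363, a(7)=-747, a(8)=-1515, a(9)=-3051, a(10)=-6123, a(11)=-12267, a(12)=-24555, a(13)=-49131, a(14)=-98283, a(15)=-196587, a(16)=-393195; answer -393195
Stage 2: U1 = -393195; r = 9; remainder = value at the root: -3*(9)^4 - 2*(9)^3 - 8*(9)^2 - 8*(9)^1 + 8 = (-19683) + (-1458) + (-648) + (-72) + (8) = -21853; answer -21853
Stage 3: U2 = -21853; w = 1; cross terms: (-5*-5 - 1*1)=24, (1*-17 - 14*-5)=53, (14*22 - 16*-17)=580, (16*29 - -21*22)=926, (-21*37 - -30*29)=93, (-30*1 - -5*37)=155; twice the area = |1831| = 1831; area = 1831/2; boundary points = 6 + 1 + 1 + 1 + 1 + 1 = 11; strictly interior points = area - boundary/2 + 1 = 911; answer 911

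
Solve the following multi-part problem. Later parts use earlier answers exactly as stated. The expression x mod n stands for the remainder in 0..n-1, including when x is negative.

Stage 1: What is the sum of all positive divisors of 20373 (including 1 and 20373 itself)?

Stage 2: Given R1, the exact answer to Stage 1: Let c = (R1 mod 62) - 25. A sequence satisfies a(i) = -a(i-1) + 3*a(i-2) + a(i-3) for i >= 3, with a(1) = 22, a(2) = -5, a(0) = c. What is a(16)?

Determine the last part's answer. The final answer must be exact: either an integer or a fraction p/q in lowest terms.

-878741

Stage 1: 20373 = 3 * 6791; sigma = (1 + 3) * (1 + 6791) = 4 * 6792 = 27168; answer 27168
Stage 2: R1 = 27168; c = -13; a(3) = -1*(-5) + 3*(22) + 1*(-13) = 58; iterating: a(3)=58, a(4)=-51, a(5)=220, a(6)=-315, a(7)=924, a(8)=-1649, a(9)=4106, a(10)=-8129, a(11)=18798, a(12)=-39079, a(13)=87344, a(14)=-185783, a(15)=408736, a(16)=-878741; answer -878741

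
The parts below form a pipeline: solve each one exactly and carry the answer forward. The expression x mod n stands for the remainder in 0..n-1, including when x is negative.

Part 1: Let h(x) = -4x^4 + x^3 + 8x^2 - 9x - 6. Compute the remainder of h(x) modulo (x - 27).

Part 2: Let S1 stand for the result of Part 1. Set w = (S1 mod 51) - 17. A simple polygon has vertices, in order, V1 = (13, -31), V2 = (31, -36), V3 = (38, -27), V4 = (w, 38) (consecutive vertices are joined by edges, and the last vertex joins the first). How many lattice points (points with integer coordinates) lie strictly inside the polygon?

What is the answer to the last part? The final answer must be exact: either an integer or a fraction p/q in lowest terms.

Part 1: remainder = value at the root: -4*(27)^4 + 1*(27)^3 + 8*(27)^2 - 9*(27)^1 - 6 = (-2125764) + (19683) + (5832) + (-243) + (-6) = -2100498; answer -2100498
Part 2: S1 = -2100498; w = 22; cross terms: (13*-36 - 31*-31)=493, (31*-27 - 38*-36)=531, (38*38 - 22*-27)=2038, (22*-31 - 13*38)=-1176; twice the area = |1886| = 1886; area = 943; boundary points = 1 + 1 + 1 + 3 = 6; strictly interior points = area - boundary/2 + 1 = 941; answer 941

941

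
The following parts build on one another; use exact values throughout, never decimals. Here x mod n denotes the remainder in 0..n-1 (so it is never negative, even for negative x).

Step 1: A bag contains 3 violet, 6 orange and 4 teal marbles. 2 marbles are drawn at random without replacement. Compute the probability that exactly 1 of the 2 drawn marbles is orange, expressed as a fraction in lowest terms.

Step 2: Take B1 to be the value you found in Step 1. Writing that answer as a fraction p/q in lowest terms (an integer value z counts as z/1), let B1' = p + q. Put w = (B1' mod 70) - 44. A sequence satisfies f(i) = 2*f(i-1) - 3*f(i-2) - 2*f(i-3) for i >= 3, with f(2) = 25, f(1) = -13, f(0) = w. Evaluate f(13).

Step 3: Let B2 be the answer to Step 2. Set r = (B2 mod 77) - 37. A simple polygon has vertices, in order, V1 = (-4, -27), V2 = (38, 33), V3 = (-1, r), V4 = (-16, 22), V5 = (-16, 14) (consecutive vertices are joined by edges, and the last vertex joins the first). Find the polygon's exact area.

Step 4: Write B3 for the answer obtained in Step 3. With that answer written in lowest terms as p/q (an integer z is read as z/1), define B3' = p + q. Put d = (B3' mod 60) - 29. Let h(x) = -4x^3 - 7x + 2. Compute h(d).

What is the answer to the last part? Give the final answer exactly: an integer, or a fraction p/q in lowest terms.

Step 1: total draws C(13,2) = 78; favorable C(6,1)*C(7,1) = 42; P = 7/13; answer 7/13
Step 2: B1 = 7/13; threaded value p + q = 20; w = -24; f(3) = 2*(25) - 3*(-13) - 2*(-24) = 137; iterating: f(3)=137, f(4)=225, f(5)=-11, f(6)=-971, f(7)=-2359, f(8)=-1783, f(9)=5453, f(10)=20973, f(11)=29153, f(12)=-15519, f(13)=-160443; answer -160443
Step 3: B2 = -160443; r = -12; cross terms: (-4*33 - 38*-27)=894, (38*-12 - -1*33)=-423, (-1*22 - -16*-12)=-214, (-16*14 - -16*22)=128, (-16*-27 - -4*14)=488; twice the area = |873| = 873; area = 873/2; answer 873/2
Step 4: B3 = 873/2; threaded value p + q = 875; d = 6; -4*(6)^3 - 7*(6)^1 + 2 = (-864) + (-42) + (2) = -904; answer -904

-904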